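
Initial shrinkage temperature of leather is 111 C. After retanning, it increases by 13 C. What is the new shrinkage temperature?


124 C


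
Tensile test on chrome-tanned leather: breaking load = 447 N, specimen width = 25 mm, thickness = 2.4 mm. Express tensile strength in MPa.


Cross-section = 25 x 2.4 = 60.0 mm^2
TS = 447 / 60.0 = 7.45 MPa
(1 N/mm^2 = 1 MPa)


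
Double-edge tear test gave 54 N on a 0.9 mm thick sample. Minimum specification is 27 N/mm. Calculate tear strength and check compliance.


Tear strength = 54 / 0.9 = 60.0 N/mm
Required minimum = 27 N/mm
Compliant: Yes


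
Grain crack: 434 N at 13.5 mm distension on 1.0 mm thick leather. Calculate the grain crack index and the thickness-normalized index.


Crack index = 32.1 N/mm
Normalized index = 32.1 N/mm per mm

Crack index = 434 / 13.5 = 32.1 N/mm
Normalized = 32.1 / 1.0 = 32.1 N/mm per mm


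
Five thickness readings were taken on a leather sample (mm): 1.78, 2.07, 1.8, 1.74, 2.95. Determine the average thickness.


2.07 mm


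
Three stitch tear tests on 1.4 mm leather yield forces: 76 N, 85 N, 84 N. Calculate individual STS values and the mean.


STS1 = 76 / 1.4 = 54.3 N/mm
STS2 = 85 / 1.4 = 60.7 N/mm
STS3 = 84 / 1.4 = 60.0 N/mm
Mean = (54.3 + 60.7 + 60.0) / 3 = 58.3 N/mm


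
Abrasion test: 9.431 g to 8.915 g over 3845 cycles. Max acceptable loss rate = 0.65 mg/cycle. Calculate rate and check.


Loss = 9.431 - 8.915 = 0.516 g
Rate = 0.516 g / 3845 cycles x 1000 = 0.134 mg/cycle
Max = 0.65 mg/cycle
Passes: Yes


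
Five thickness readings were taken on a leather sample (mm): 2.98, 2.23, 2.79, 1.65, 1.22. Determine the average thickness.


2.17 mm

Sum = 2.98 + 2.23 + 2.79 + 1.65 + 1.22 = 10.87
Average = 10.87 / 5 = 2.17 mm


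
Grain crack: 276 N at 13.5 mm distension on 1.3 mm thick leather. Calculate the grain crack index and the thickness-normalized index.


Crack index = 276 / 13.5 = 20.4 N/mm
Normalized = 20.4 / 1.3 = 15.7 N/mm per mm


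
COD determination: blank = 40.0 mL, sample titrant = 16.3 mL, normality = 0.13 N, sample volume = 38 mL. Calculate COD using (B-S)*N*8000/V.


COD = (40.0 - 16.3) x 0.13 x 8000 / 38
COD = 23.7 x 0.13 x 8000 / 38
COD = 648.6 mg/L


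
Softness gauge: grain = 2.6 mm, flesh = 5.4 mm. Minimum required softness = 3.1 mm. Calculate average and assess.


Average softness = 4.00 mm
Meets requirement: Yes

Average = (2.6 + 5.4) / 2 = 4.00 mm
Minimum = 3.1 mm
Meets requirement: Yes


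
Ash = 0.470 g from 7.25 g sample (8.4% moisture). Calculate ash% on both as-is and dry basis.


As-is ash = 6.48%
Dry-basis ash = 7.08%

As-is ash% = 0.470 / 7.25 x 100 = 6.48%
Dry mass = 7.25 x (100 - 8.4) / 100 = 6.641 g
Dry-basis ash% = 0.470 / 6.641 x 100 = 7.08%


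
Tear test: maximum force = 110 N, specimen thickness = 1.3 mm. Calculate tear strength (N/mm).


Tear strength = force / thickness
Tear = 110 / 1.3 = 84.6 N/mm


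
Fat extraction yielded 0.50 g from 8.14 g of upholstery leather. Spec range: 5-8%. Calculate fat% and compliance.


Fat content = 6.1%
Compliant: Yes


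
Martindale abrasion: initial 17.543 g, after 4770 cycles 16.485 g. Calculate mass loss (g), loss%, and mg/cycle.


Loss = 17.543 - 16.485 = 1.058 g
Loss% = 1.058 / 17.543 x 100 = 6.03%
Rate = 1.058 / 4770 x 1000 = 0.222 mg/cycle


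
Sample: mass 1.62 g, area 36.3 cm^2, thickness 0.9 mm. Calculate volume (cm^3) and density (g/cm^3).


Volume = 3.267 cm^3
Density = 0.496 g/cm^3


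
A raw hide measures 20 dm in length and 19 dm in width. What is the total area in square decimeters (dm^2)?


380 dm^2


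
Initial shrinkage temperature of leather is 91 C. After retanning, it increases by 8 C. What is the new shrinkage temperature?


New Ts = 91 + 8 = 99 C


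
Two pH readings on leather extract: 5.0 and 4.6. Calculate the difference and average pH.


Difference = |5.0 - 4.6| = 0.4
Average = (5.0 + 4.6) / 2 = 4.80


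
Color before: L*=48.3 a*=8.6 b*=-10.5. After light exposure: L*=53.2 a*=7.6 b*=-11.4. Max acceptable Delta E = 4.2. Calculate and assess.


Delta E = 5.08
Passes: No


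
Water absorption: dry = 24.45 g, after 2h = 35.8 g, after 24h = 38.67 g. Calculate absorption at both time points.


2h absorption = 46.4%
24h absorption = 58.2%

WA (2h) = (35.8 - 24.45) / 24.45 x 100 = 46.4%
WA (24h) = (38.67 - 24.45) / 24.45 x 100 = 58.2%


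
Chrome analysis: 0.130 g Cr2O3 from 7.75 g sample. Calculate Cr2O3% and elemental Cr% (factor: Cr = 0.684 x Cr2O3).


Cr2O3 = 1.68%
Cr = 1.15%

Cr2O3% = 0.130 / 7.75 x 100 = 1.68%
Cr% = 1.68 x 0.684 = 1.15%


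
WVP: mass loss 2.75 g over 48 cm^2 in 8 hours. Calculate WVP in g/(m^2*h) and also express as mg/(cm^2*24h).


WVP = 71.61 g/(m^2*h)
Daily rate = 171.88 mg/(cm^2*24h)


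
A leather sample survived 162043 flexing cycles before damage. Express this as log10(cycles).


5.21

log10(162043) = 5.21


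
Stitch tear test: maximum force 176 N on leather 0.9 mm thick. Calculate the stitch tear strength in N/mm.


195.6 N/mm


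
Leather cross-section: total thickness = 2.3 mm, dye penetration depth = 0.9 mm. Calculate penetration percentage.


39.1%


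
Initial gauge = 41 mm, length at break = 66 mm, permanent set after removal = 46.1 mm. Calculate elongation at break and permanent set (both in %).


Elongation at break = (66 - 41) / 41 x 100 = 61.0%
Permanent set = (46.1 - 41) / 41 x 100 = 12.4%


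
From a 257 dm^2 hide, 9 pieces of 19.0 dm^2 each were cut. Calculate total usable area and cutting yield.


Usable area = 171.0 dm^2
Yield = 66.5%

Total usable = 9 x 19.0 = 171.0 dm^2
Yield = 171.0 / 257 x 100 = 66.5%


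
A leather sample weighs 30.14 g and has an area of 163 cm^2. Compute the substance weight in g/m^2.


1849.1 g/m^2

Substance weight = mass / area x 10000
SW = 30.14 / 163 x 10000
SW = 1849.1 g/m^2


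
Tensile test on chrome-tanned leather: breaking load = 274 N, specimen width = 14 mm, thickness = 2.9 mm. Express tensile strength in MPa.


6.75 MPa


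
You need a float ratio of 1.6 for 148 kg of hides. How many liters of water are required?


Water = hide weight x target ratio
Water = 148 x 1.6 = 236.8 L


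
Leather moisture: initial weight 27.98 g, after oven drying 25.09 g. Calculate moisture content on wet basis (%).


10.3%

Moisture = 27.98 - 25.09 = 2.89 g
MC = 2.89 / 27.98 x 100 = 10.3%


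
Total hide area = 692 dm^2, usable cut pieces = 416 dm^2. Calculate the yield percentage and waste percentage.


Yield = 416 / 692 x 100 = 60.1%
Waste = 692 - 416 = 276 dm^2
Waste% = 100 - 60.1 = 39.9%


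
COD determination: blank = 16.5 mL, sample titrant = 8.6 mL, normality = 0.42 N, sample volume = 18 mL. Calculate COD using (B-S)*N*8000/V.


COD = (16.5 - 8.6) x 0.42 x 8000 / 18
COD = 7.9 x 0.42 x 8000 / 18
COD = 1474.7 mg/L


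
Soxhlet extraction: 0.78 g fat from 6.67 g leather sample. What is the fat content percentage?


11.7%

Fat content = 0.78 / 6.67 x 100
Fat = 11.7%


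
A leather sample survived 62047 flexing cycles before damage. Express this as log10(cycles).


4.79

log10(62047) = 4.79


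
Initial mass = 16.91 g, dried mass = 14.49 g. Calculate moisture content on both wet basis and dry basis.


Wet basis = 14.3%
Dry basis = 16.7%

Moisture lost = 16.91 - 14.49 = 2.42 g
Wet basis MC = 2.42 / 16.91 x 100 = 14.3%
Dry basis MC = 2.42 / 14.49 x 100 = 16.7%


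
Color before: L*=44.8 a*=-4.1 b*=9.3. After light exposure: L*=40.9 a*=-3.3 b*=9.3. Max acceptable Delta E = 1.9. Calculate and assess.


dL = -3.9, da = 0.8, db = 0.0
dE = sqrt((-3.9)^2 + (0.8)^2 + (0.0)^2) = 3.98
Max = 1.9
Passes: No


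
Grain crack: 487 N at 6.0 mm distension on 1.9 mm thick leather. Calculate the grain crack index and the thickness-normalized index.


Crack index = 81.2 N/mm
Normalized index = 42.7 N/mm per mm

Crack index = 487 / 6.0 = 81.2 N/mm
Normalized = 81.2 / 1.9 = 42.7 N/mm per mm


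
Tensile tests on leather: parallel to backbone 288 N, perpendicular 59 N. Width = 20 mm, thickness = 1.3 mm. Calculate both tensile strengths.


Parallel = 11.08 N/mm^2
Perpendicular = 2.27 N/mm^2

Area = 20 x 1.3 = 26.0 mm^2
TS (parallel) = 288 / 26.0 = 11.08 N/mm^2
TS (perpendicular) = 59 / 26.0 = 2.27 N/mm^2


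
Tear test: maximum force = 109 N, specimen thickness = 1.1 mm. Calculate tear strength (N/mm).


99.1 N/mm


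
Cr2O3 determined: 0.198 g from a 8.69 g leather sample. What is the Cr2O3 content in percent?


Cr2O3% = 0.198 / 8.69 x 100
Cr2O3% = 2.28%


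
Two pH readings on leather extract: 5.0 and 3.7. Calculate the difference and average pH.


Difference = 1.3
Average pH = 4.35

Difference = |5.0 - 3.7| = 1.3
Average = (5.0 + 3.7) / 2 = 4.35


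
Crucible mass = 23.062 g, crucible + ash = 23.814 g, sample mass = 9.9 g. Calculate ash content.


Ash mass = 23.814 - 23.062 = 0.752 g
Ash% = 0.752 / 9.9 x 100 = 7.60%


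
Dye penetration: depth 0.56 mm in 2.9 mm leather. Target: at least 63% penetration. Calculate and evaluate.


Penetration = 0.56 / 2.9 x 100 = 19.3%
Target: 63%
Meets target: No


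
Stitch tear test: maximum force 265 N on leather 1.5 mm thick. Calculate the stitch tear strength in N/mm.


176.7 N/mm

Stitch tear strength = force / thickness
STS = 265 / 1.5 = 176.7 N/mm


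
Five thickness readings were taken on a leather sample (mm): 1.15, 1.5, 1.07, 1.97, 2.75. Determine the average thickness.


1.69 mm

Sum = 1.15 + 1.5 + 1.07 + 1.97 + 2.75 = 8.44
Average = 8.44 / 5 = 1.69 mm


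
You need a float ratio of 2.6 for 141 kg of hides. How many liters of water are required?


366.6 L

Water = hide weight x target ratio
Water = 141 x 2.6 = 366.6 L


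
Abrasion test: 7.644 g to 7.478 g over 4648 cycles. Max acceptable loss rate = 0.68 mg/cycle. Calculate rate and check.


Loss = 7.644 - 7.478 = 0.166 g
Rate = 0.166 g / 4648 cycles x 1000 = 0.036 mg/cycle
Max = 0.68 mg/cycle
Passes: Yes


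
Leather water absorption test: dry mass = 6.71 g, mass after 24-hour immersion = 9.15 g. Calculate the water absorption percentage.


36.4%

Water absorbed = 9.15 - 6.71 = 2.44 g
WA% = 2.44 / 6.71 x 100 = 36.4%


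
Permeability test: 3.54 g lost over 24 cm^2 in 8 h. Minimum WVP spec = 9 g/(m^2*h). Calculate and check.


WVP = 184.38 g/(m^2*h)
Meets specification: Yes

WVP = 3.54 / (24 x 8) x 10000 = 184.38 g/(m^2*h)
Minimum: 9 g/(m^2*h)
Meets spec: Yes


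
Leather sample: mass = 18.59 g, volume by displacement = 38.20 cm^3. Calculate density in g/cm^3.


Density = mass / volume
Density = 18.59 / 38.20 = 0.487 g/cm^3


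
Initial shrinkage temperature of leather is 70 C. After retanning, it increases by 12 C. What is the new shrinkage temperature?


New Ts = 70 + 12 = 82 C


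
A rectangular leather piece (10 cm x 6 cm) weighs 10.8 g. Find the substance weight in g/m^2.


Area = 10 x 6 = 60 cm^2
SW = 10.8 / 60 x 10000 = 1800.0 g/m^2


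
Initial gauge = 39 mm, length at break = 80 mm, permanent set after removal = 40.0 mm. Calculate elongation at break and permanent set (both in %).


Elongation at break = (80 - 39) / 39 x 100 = 105.1%
Permanent set = (40.0 - 39) / 39 x 100 = 2.6%


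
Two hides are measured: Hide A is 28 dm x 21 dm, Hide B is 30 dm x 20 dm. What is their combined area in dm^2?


1188 dm^2


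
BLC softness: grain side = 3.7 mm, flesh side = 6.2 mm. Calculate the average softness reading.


4.95 mm

Average = (3.7 + 6.2) / 2
Average = 4.95 mm


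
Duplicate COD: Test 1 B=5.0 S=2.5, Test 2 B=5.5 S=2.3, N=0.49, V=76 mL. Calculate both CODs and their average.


COD1 = (5.0 - 2.5) x 0.49 x 8000 / 76 = 128.9 mg/L
COD2 = (5.5 - 2.3) x 0.49 x 8000 / 76 = 165.1 mg/L
Average = (128.9 + 165.1) / 2 = 147.0 mg/L


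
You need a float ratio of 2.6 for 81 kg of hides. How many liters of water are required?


210.6 L


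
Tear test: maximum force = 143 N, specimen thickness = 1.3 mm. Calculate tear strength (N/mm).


110.0 N/mm

Tear strength = force / thickness
Tear = 143 / 1.3 = 110.0 N/mm


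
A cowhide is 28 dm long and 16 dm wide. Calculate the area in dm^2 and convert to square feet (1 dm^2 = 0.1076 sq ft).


448 dm^2
48.20 sq ft

Area = 28 x 16 = 448 dm^2
Conversion: 448 x 0.1076 = 48.20 sq ft


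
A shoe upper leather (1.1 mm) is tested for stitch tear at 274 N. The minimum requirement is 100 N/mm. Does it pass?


STS = 274 / 1.1 = 249.1 N/mm
Minimum required: 100 N/mm
Passes: Yes


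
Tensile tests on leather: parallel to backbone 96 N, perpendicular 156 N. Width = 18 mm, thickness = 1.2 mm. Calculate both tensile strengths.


Area = 18 x 1.2 = 21.6 mm^2
TS (parallel) = 96 / 21.6 = 4.44 N/mm^2
TS (perpendicular) = 156 / 21.6 = 7.22 N/mm^2


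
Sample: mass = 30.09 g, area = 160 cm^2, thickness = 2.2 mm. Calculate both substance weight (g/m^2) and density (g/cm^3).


SW = 30.09 / 160 x 10000 = 1880.6 g/m^2
Volume = 160 x 2.2 / 10 = 35.20 cm^3
Density = 30.09 / 35.20 = 0.855 g/cm^3


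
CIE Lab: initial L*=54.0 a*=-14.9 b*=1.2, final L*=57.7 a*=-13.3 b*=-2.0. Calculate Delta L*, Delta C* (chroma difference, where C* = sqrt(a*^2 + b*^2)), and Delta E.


Delta L* = 57.7 - 54.0 = 3.7
C1* = sqrt((-14.9)^2 + (1.2)^2) = 14.948
C2* = sqrt((-13.3)^2 + (-2.0)^2) = 13.450
Delta C* = 13.450 - 14.948 = -1.50
Delta E = sqrt((3.7)^2 + (1.6)^2 + (-3.2)^2) = 5.15


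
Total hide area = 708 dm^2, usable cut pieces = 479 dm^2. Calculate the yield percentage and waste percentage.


Yield = 67.7%
Waste = 32.3%

Yield = 479 / 708 x 100 = 67.7%
Waste = 708 - 479 = 229 dm^2
Waste% = 100 - 67.7 = 32.3%


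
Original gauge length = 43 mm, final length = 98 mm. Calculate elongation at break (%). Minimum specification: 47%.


Extension = 98 - 43 = 55 mm
Elongation = 55 / 43 x 100 = 127.9%
Minimum required: 47%
Meets specification: Yes


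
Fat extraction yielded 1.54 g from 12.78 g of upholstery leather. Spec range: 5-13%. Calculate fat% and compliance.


Fat% = 1.54 / 12.78 x 100 = 12.1%
Spec range: 5-13%
Compliant: Yes


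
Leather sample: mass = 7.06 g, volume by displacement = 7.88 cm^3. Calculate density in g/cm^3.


0.896 g/cm^3

Density = mass / volume
Density = 7.06 / 7.88 = 0.896 g/cm^3


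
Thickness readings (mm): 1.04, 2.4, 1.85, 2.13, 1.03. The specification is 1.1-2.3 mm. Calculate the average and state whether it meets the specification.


Average = 1.69 mm
Within specification: Yes

Sum = 8.45
Average = 8.45 / 5 = 1.69 mm
Specification range: 1.1 to 2.3 mm
Within spec: Yes


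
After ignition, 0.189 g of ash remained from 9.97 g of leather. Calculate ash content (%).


1.90%

Ash% = 0.189 / 9.97 x 100
Ash% = 1.90%


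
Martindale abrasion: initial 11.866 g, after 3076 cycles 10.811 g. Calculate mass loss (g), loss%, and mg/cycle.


Mass loss = 1.055 g
Loss = 8.89%
Rate = 0.343 mg/cycle


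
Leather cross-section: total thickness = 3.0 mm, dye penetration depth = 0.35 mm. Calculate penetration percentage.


11.7%

Penetration% = 0.35 / 3.0 x 100
Penetration = 11.7%


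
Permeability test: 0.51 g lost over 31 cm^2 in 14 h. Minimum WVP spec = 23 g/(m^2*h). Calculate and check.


WVP = 0.51 / (31 x 14) x 10000 = 11.75 g/(m^2*h)
Minimum: 23 g/(m^2*h)
Meets spec: No


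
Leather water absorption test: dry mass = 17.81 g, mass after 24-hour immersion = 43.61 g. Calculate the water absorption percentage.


Water absorbed = 43.61 - 17.81 = 25.80 g
WA% = 25.80 / 17.81 x 100 = 144.9%


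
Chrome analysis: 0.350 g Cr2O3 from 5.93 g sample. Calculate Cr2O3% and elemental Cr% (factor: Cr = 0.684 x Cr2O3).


Cr2O3 = 5.90%
Cr = 4.04%


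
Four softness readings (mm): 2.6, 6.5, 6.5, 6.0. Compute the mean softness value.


Sum = 2.6 + 6.5 + 6.5 + 6.0
Mean = 21.6 / 4 = 5.40 mm


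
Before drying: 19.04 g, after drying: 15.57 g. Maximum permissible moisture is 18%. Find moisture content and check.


Moisture content = 18.2%
Acceptable: No

MC = (19.04 - 15.57) / 19.04 x 100 = 18.2%
Maximum: 18%
Acceptable: No


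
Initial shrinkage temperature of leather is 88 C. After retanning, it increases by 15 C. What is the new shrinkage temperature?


103 C

New Ts = 88 + 15 = 103 C


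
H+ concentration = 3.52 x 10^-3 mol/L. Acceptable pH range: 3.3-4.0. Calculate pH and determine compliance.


pH = -log10(3.52 x 10^-3) = 2.45
Range: 3.3 to 4.0
Compliant: No


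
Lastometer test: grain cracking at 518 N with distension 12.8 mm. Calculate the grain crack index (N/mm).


40.5 N/mm

Grain crack index = force / distension
Index = 518 / 12.8 = 40.5 N/mm


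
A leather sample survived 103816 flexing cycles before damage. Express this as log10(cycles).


log10(103816) = 5.02


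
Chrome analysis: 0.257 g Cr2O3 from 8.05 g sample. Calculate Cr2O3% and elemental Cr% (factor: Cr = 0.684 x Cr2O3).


Cr2O3 = 3.19%
Cr = 2.18%


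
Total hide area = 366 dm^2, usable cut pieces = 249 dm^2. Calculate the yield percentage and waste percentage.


Yield = 68.0%
Waste = 32.0%

Yield = 249 / 366 x 100 = 68.0%
Waste = 366 - 249 = 117 dm^2
Waste% = 100 - 68.0 = 32.0%


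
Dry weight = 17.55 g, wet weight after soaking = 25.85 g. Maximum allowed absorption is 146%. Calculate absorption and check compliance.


WA = (25.85 - 17.55) / 17.55 x 100 = 47.3%
Maximum allowed: 146%
Compliant: Yes


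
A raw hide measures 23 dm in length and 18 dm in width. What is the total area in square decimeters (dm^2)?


414 dm^2

Area = length x width
Area = 23 x 18 = 414 dm^2


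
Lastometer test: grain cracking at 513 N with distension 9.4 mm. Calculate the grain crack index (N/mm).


Grain crack index = force / distension
Index = 513 / 9.4 = 54.6 N/mm


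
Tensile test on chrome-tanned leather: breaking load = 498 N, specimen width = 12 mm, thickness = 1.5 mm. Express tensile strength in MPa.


27.67 MPa


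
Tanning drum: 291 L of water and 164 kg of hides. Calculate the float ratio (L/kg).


Float ratio = water / hide weight
Ratio = 291 / 164 = 1.8


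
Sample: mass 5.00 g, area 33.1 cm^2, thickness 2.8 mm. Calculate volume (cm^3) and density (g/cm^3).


Volume = 9.268 cm^3
Density = 0.539 g/cm^3


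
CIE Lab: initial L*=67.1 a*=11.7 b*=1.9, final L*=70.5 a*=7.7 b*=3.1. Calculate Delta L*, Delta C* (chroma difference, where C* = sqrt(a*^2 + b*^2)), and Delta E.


Delta L* = 3.4
Delta C* = -3.55
Delta E = 5.39


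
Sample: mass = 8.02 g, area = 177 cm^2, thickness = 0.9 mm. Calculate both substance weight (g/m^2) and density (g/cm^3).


SW = 8.02 / 177 x 10000 = 453.1 g/m^2
Volume = 177 x 0.9 / 10 = 15.93 cm^3
Density = 8.02 / 15.93 = 0.503 g/cm^3


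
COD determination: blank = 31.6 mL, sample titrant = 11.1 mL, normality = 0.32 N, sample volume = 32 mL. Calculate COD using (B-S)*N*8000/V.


1640.0 mg/L

COD = (31.6 - 11.1) x 0.32 x 8000 / 32
COD = 20.5 x 0.32 x 8000 / 32
COD = 1640.0 mg/L


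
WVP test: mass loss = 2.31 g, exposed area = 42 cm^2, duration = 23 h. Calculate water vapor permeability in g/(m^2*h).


23.91 g/(m^2*h)

WVP = mass_loss / (area x time) x 10000
WVP = 2.31 / (42 x 23) x 10000
WVP = 2.31 / 966 x 10000 = 23.91 g/(m^2*h)


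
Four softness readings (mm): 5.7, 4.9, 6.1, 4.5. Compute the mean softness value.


5.30 mm

Sum = 5.7 + 4.9 + 6.1 + 4.5
Mean = 21.2 / 4 = 5.30 mm


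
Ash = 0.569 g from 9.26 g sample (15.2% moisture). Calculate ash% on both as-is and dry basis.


As-is ash = 6.14%
Dry-basis ash = 7.25%

As-is ash% = 0.569 / 9.26 x 100 = 6.14%
Dry mass = 9.26 x (100 - 15.2) / 100 = 7.85248 g
Dry-basis ash% = 0.569 / 7.85248 x 100 = 7.25%


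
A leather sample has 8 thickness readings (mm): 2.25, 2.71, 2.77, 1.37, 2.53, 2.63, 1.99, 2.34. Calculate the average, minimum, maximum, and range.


Average = 2.32 mm
Min = 1.37 mm
Max = 2.77 mm
Range = 1.40 mm

Sum = 18.59
Average = 18.59 / 8 = 2.32 mm
Minimum = 1.37 mm
Maximum = 2.77 mm
Range = 2.77 - 1.37 = 1.40 mm


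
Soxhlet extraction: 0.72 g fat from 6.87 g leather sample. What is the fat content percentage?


10.5%

Fat content = 0.72 / 6.87 x 100
Fat = 10.5%


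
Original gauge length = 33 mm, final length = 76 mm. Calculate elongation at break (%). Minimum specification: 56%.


Elongation = 130.3%
Meets spec: Yes

Extension = 76 - 33 = 43 mm
Elongation = 43 / 33 x 100 = 130.3%
Minimum required: 56%
Meets specification: Yes


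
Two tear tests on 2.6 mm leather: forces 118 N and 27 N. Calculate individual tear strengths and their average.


Tear 1 = 45.4 N/mm
Tear 2 = 10.4 N/mm
Average = 27.9 N/mm


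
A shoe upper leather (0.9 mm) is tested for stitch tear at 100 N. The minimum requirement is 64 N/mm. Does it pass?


STS = 100 / 0.9 = 111.1 N/mm
Minimum required: 64 N/mm
Passes: Yes


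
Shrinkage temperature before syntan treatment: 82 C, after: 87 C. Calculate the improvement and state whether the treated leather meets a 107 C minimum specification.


Improvement = 87 - 82 = 5 C
Spec check: 87 C >= 107 C? No


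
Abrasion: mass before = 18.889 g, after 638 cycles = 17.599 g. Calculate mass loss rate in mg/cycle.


2.022 mg/cycle


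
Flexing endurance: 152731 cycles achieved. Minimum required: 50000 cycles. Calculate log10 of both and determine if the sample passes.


Achieved: log10 = 5.18
Required: log10 = 4.70
Passes: Yes

log10(152731) = 5.18
log10(50000) = 4.70
Passes: Yes


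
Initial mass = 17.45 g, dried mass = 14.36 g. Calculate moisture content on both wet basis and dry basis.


Wet basis = 17.7%
Dry basis = 21.5%


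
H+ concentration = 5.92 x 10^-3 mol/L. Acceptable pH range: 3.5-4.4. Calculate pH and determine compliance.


pH = -log10(5.92 x 10^-3) = 2.23
Range: 3.5 to 4.4
Compliant: No


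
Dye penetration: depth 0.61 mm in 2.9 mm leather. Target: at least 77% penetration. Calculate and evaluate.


Penetration = 21.0%
Meets target: No

Penetration = 0.61 / 2.9 x 100 = 21.0%
Target: 77%
Meets target: No


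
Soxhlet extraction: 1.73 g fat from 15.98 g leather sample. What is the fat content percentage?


10.8%

Fat content = 1.73 / 15.98 x 100
Fat = 10.8%


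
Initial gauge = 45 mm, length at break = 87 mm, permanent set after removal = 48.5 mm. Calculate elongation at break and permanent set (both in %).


Elongation at break = (87 - 45) / 45 x 100 = 93.3%
Permanent set = (48.5 - 45) / 45 x 100 = 7.8%


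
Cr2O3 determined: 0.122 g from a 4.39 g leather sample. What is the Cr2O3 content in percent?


Cr2O3% = 0.122 / 4.39 x 100
Cr2O3% = 2.78%


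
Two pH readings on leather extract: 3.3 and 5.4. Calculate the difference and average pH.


Difference = |3.3 - 5.4| = 2.1
Average = (3.3 + 5.4) / 2 = 4.35


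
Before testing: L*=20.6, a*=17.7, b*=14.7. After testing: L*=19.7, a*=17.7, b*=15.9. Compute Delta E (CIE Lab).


dL = 19.7 - 20.6 = -0.9
da = 17.7 - 17.7 = 0.0
db = 15.9 - 14.7 = 1.2
dE = sqrt((-0.9)^2 + (0.0)^2 + (1.2)^2) = 1.50


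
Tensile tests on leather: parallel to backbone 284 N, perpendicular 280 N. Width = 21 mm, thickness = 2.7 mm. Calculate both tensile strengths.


Area = 21 x 2.7 = 56.7 mm^2
TS (parallel) = 284 / 56.7 = 5.01 N/mm^2
TS (perpendicular) = 280 / 56.7 = 4.94 N/mm^2


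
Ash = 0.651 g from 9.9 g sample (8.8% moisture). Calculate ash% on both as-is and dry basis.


As-is ash% = 0.651 / 9.9 x 100 = 6.58%
Dry mass = 9.9 x (100 - 8.8) / 100 = 9.0288 g
Dry-basis ash% = 0.651 / 9.0288 x 100 = 7.21%


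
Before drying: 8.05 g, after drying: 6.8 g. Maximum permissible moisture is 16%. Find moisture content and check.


Moisture content = 15.5%
Acceptable: Yes

MC = (8.05 - 6.8) / 8.05 x 100 = 15.5%
Maximum: 16%
Acceptable: Yes


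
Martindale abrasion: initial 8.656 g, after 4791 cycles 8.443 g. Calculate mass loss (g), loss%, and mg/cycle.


Loss = 8.656 - 8.443 = 0.213 g
Loss% = 0.213 / 8.656 x 100 = 2.46%
Rate = 0.213 / 4791 x 1000 = 0.044 mg/cycle


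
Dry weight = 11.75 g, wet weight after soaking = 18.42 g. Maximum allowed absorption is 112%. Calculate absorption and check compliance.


Absorption = 56.8%
Compliant: Yes


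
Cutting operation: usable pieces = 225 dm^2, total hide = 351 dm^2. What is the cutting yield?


64.1%

Yield = usable / total x 100
Yield = 225 / 351 x 100 = 64.1%


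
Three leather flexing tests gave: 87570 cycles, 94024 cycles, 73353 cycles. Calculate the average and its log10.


Average = (87570 + 94024 + 73353) / 3 = 84982 cycles
log10(84982) = 4.93


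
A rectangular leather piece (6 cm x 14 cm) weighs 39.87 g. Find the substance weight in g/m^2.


Area = 6 x 14 = 84 cm^2
SW = 39.87 / 84 x 10000 = 4746.4 g/m^2


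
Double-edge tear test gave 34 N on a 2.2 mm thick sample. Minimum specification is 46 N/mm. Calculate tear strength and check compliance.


Tear strength = 34 / 2.2 = 15.5 N/mm
Required minimum = 46 N/mm
Compliant: No


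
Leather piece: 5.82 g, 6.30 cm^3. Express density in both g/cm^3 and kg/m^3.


0.924 g/cm^3
924 kg/m^3

Density = 5.82 / 6.30 = 0.924 g/cm^3
Convert: 0.924 x 1000 = 924 kg/m^3


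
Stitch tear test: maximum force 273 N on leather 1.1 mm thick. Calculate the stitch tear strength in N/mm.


248.2 N/mm

Stitch tear strength = force / thickness
STS = 273 / 1.1 = 248.2 N/mm


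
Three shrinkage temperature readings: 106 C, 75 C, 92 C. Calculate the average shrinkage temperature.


91.0 C

Average = (106 + 75 + 92) / 3
Average = 273 / 3 = 91.0 C


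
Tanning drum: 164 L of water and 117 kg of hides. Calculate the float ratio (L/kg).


Float ratio = water / hide weight
Ratio = 164 / 117 = 1.4


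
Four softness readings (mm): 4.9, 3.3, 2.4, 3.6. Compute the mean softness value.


Sum = 4.9 + 3.3 + 2.4 + 3.6
Mean = 14.2 / 4 = 3.55 mm


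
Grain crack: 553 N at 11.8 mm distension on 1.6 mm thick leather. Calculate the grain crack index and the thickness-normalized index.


Crack index = 553 / 11.8 = 46.9 N/mm
Normalized = 46.9 / 1.6 = 29.3 N/mm per mm


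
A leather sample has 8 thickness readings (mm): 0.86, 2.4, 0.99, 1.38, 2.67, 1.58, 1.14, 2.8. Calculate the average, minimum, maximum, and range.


Average = 1.73 mm
Min = 0.86 mm
Max = 2.8 mm
Range = 1.94 mm

Sum = 13.82
Average = 13.82 / 8 = 1.73 mm
Minimum = 0.86 mm
Maximum = 2.8 mm
Range = 2.8 - 0.86 = 1.94 mm


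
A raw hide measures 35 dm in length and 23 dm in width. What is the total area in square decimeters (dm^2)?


805 dm^2


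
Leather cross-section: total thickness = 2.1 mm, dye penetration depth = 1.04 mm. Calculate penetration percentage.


Penetration% = 1.04 / 2.1 x 100
Penetration = 49.5%


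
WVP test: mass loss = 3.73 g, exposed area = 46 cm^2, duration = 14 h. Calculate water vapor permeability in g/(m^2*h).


57.92 g/(m^2*h)

WVP = mass_loss / (area x time) x 10000
WVP = 3.73 / (46 x 14) x 10000
WVP = 3.73 / 644 x 10000 = 57.92 g/(m^2*h)


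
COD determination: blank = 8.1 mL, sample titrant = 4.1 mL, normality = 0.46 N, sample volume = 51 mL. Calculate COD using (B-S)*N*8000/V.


COD = (8.1 - 4.1) x 0.46 x 8000 / 51
COD = 4.0 x 0.46 x 8000 / 51
COD = 288.6 mg/L


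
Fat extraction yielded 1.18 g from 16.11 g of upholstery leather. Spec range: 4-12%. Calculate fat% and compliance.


Fat content = 7.3%
Compliant: Yes

Fat% = 1.18 / 16.11 x 100 = 7.3%
Spec range: 4-12%
Compliant: Yes


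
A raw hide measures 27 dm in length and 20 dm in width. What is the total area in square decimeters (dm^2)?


540 dm^2


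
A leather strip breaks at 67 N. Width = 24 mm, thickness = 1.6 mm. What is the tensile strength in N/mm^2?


Cross-sectional area = 24 x 1.6 = 38.4 mm^2
Tensile strength = 67 / 38.4 = 1.74 N/mm^2


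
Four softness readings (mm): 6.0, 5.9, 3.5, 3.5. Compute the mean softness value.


4.73 mm

Sum = 6.0 + 5.9 + 3.5 + 3.5
Mean = 18.9 / 4 = 4.73 mm


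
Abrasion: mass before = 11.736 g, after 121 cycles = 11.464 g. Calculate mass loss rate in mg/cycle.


Mass loss = 11.736 - 11.464 = 0.272 g
Rate = 0.272 / 121 x 1000 = 2.248 mg/cycle


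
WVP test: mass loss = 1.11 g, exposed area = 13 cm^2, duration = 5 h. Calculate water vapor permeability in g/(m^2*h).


170.77 g/(m^2*h)

WVP = mass_loss / (area x time) x 10000
WVP = 1.11 / (13 x 5) x 10000
WVP = 1.11 / 65 x 10000 = 170.77 g/(m^2*h)


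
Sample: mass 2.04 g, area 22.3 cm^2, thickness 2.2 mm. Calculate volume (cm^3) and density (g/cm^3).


Thickness in cm = 2.2 / 10 = 0.22 cm
Volume = 22.3 x 0.22 = 4.906 cm^3
Density = 2.04 / 4.906 = 0.416 g/cm^3


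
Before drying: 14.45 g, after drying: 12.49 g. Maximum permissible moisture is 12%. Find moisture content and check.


Moisture content = 13.6%
Acceptable: No

MC = (14.45 - 12.49) / 14.45 x 100 = 13.6%
Maximum: 12%
Acceptable: No


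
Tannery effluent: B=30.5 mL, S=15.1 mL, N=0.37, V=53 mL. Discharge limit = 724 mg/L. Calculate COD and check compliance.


COD = (30.5 - 15.1) x 0.37 x 8000 / 53 = 860.1 mg/L
Limit: 724 mg/L
Compliant: No


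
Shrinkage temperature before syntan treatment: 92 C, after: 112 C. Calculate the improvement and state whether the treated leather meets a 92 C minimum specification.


Improvement = 112 - 92 = 20 C
Spec check: 112 C >= 92 C? Yes


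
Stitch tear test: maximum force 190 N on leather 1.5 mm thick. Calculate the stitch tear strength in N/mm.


126.7 N/mm

Stitch tear strength = force / thickness
STS = 190 / 1.5 = 126.7 N/mm


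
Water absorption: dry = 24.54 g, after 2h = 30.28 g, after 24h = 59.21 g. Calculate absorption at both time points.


2h absorption = 23.4%
24h absorption = 141.3%

WA (2h) = (30.28 - 24.54) / 24.54 x 100 = 23.4%
WA (24h) = (59.21 - 24.54) / 24.54 x 100 = 141.3%


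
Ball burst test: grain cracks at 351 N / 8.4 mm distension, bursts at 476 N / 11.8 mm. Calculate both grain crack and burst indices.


Crack index = 41.8 N/mm
Burst index = 40.3 N/mm

Crack index = 351 / 8.4 = 41.8 N/mm
Burst index = 476 / 11.8 = 40.3 N/mm


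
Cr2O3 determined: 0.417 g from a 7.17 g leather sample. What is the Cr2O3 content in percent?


Cr2O3% = 0.417 / 7.17 x 100
Cr2O3% = 5.82%


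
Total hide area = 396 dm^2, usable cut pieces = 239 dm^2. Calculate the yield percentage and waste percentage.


Yield = 239 / 396 x 100 = 60.4%
Waste = 396 - 239 = 157 dm^2
Waste% = 100 - 60.4 = 39.6%


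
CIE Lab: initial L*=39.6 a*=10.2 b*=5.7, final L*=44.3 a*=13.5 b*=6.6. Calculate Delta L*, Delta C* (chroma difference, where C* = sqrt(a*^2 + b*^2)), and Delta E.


Delta L* = 4.7
Delta C* = 3.34
Delta E = 5.81

Delta L* = 44.3 - 39.6 = 4.7
C1* = sqrt((10.2)^2 + (5.7)^2) = 11.685
C2* = sqrt((13.5)^2 + (6.6)^2) = 15.027
Delta C* = 15.027 - 11.685 = 3.34
Delta E = sqrt((4.7)^2 + (3.3)^2 + (0.9)^2) = 5.81


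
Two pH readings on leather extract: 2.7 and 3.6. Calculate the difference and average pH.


Difference = |2.7 - 3.6| = 0.9
Average = (2.7 + 3.6) / 2 = 3.15


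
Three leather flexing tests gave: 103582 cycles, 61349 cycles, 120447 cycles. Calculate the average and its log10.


Average = 95126 cycles
log10 = 4.98

Average = (103582 + 61349 + 120447) / 3 = 95126 cycles
log10(95126) = 4.98


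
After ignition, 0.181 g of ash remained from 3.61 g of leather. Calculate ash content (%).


5.01%


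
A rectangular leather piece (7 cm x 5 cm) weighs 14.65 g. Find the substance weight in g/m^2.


4185.7 g/m^2

Area = 7 x 5 = 35 cm^2
SW = 14.65 / 35 x 10000 = 4185.7 g/m^2


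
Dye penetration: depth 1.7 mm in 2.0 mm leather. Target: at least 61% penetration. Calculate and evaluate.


Penetration = 85.0%
Meets target: Yes

Penetration = 1.7 / 2.0 x 100 = 85.0%
Target: 61%
Meets target: Yes


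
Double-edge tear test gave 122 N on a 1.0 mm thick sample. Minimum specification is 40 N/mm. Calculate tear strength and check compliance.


Tear strength = 122 / 1.0 = 122.0 N/mm
Required minimum = 40 N/mm
Compliant: Yes


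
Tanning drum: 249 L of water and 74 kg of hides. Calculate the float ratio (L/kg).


Float ratio = water / hide weight
Ratio = 249 / 74 = 3.4


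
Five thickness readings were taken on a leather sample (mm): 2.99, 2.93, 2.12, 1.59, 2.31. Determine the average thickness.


Sum = 2.99 + 2.93 + 2.12 + 1.59 + 2.31 = 11.94
Average = 11.94 / 5 = 2.39 mm


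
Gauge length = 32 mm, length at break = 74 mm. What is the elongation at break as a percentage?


131.3%


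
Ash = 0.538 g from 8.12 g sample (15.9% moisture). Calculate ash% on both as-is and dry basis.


As-is ash = 6.63%
Dry-basis ash = 7.88%


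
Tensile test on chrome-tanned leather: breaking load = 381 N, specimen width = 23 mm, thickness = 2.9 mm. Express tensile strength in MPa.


5.71 MPa


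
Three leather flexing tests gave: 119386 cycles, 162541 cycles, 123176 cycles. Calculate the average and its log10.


Average = 135034 cycles
log10 = 5.13


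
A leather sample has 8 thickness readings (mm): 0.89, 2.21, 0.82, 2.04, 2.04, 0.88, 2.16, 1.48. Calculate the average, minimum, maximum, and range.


Sum = 12.52
Average = 12.52 / 8 = 1.57 mm
Minimum = 0.82 mm
Maximum = 2.21 mm
Range = 2.21 - 0.82 = 1.39 mm


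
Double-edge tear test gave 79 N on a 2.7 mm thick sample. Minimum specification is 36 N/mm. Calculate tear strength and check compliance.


Tear strength = 29.3 N/mm
Compliant: No


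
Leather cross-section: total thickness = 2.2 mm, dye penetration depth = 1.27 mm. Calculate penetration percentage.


57.7%

Penetration% = 1.27 / 2.2 x 100
Penetration = 57.7%


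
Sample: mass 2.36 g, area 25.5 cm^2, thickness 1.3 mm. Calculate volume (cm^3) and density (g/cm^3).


Thickness in cm = 1.3 / 10 = 0.13 cm
Volume = 25.5 x 0.13 = 3.315 cm^3
Density = 2.36 / 3.315 = 0.712 g/cm^3


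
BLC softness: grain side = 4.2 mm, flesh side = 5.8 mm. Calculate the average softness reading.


Average = (4.2 + 5.8) / 2
Average = 5.00 mm


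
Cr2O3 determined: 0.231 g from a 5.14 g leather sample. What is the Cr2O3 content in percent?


4.49%

Cr2O3% = 0.231 / 5.14 x 100
Cr2O3% = 4.49%


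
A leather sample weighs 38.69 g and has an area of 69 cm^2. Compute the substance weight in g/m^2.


5607.2 g/m^2

Substance weight = mass / area x 10000
SW = 38.69 / 69 x 10000
SW = 5607.2 g/m^2


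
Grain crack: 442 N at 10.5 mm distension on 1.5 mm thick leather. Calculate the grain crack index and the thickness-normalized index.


Crack index = 442 / 10.5 = 42.1 N/mm
Normalized = 42.1 / 1.5 = 28.1 N/mm per mm


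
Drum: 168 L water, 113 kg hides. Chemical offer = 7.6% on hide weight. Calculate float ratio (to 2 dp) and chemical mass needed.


Float ratio = 168 / 113 = 1.49
Chemical = 113 x 7.6 / 100 = 8.588 kg


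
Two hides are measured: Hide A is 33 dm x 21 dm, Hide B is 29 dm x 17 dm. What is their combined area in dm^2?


Hide A area = 33 x 21 = 693 dm^2
Hide B area = 29 x 17 = 493 dm^2
Total = 693 + 493 = 1186 dm^2


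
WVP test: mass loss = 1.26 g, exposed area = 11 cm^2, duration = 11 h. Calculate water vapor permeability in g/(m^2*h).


104.13 g/(m^2*h)

WVP = mass_loss / (area x time) x 10000
WVP = 1.26 / (11 x 11) x 10000
WVP = 1.26 / 121 x 10000 = 104.13 g/(m^2*h)


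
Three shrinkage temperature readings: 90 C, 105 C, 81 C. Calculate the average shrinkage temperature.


92.0 C

Average = (90 + 105 + 81) / 3
Average = 276 / 3 = 92.0 C


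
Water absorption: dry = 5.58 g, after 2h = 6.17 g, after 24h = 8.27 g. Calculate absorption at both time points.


WA (2h) = (6.17 - 5.58) / 5.58 x 100 = 10.6%
WA (24h) = (8.27 - 5.58) / 5.58 x 100 = 48.2%


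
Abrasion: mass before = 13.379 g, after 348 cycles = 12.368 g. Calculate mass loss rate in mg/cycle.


Mass loss = 13.379 - 12.368 = 1.011 g
Rate = 1.011 / 348 x 1000 = 2.905 mg/cycle


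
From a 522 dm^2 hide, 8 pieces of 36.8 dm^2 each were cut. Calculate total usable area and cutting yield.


Usable area = 294.4 dm^2
Yield = 56.4%


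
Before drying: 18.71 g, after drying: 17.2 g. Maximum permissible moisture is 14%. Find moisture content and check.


Moisture content = 8.1%
Acceptable: Yes


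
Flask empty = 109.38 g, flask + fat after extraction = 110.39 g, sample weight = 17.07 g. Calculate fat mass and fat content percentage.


Fat mass = 1.01 g
Fat content = 5.9%

Fat mass = 110.39 - 109.38 = 1.01 g
Fat% = 1.01 / 17.07 x 100 = 5.9%


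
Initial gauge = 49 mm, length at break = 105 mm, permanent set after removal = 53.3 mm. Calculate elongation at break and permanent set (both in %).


Elongation at break = 114.3%
Permanent set = 8.8%


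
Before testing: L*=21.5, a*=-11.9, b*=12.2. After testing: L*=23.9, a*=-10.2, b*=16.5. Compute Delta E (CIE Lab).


Delta E = 5.21


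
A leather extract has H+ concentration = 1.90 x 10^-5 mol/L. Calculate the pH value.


pH = -log10[H+]
pH = -log10(1.90 x 10^-5) = 4.72


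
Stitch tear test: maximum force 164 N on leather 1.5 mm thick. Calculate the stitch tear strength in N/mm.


109.3 N/mm

Stitch tear strength = force / thickness
STS = 164 / 1.5 = 109.3 N/mm


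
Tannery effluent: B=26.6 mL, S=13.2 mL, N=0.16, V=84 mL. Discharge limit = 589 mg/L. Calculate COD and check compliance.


COD = (26.6 - 13.2) x 0.16 x 8000 / 84 = 204.2 mg/L
Limit: 589 mg/L
Compliant: Yes


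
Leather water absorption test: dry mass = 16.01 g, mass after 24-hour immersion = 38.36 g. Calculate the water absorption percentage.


Water absorbed = 38.36 - 16.01 = 22.35 g
WA% = 22.35 / 16.01 x 100 = 139.6%


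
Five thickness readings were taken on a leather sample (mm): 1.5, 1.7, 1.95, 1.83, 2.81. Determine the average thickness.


Sum = 1.5 + 1.7 + 1.95 + 1.83 + 2.81 = 9.79
Average = 9.79 / 5 = 1.96 mm


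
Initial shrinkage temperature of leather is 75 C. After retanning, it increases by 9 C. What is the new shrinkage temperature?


New Ts = 75 + 9 = 84 C


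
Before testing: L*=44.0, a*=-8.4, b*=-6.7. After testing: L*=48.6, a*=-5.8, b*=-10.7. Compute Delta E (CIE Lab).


Delta E = 6.63


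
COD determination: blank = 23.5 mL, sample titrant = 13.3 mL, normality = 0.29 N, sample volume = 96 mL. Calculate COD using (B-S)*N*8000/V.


246.5 mg/L

COD = (23.5 - 13.3) x 0.29 x 8000 / 96
COD = 10.2 x 0.29 x 8000 / 96
COD = 246.5 mg/L


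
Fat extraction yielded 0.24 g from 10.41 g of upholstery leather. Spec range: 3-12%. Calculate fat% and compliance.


Fat% = 0.24 / 10.41 x 100 = 2.3%
Spec range: 3-12%
Compliant: No


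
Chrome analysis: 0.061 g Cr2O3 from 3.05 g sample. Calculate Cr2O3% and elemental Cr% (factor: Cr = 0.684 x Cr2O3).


Cr2O3% = 0.061 / 3.05 x 100 = 2.00%
Cr% = 2.00 x 0.684 = 1.37%


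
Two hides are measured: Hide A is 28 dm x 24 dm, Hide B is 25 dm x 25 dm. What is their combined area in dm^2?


Hide A area = 28 x 24 = 672 dm^2
Hide B area = 25 x 25 = 625 dm^2
Total = 672 + 625 = 1297 dm^2


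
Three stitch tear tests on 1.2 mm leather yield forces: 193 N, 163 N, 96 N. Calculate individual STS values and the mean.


STS1 = 193 / 1.2 = 160.8 N/mm
STS2 = 163 / 1.2 = 135.8 N/mm
STS3 = 96 / 1.2 = 80.0 N/mm
Mean = (160.8 + 135.8 + 80.0) / 3 = 125.5 N/mm


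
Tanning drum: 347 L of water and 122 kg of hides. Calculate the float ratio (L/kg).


2.8

Float ratio = water / hide weight
Ratio = 347 / 122 = 2.8


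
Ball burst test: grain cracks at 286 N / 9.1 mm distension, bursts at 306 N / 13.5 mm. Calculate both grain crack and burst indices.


Crack index = 31.4 N/mm
Burst index = 22.7 N/mm


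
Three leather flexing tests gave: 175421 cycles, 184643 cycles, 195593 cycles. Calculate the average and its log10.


Average = 185219 cycles
log10 = 5.27

Average = (175421 + 184643 + 195593) / 3 = 185219 cycles
log10(185219) = 5.27
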